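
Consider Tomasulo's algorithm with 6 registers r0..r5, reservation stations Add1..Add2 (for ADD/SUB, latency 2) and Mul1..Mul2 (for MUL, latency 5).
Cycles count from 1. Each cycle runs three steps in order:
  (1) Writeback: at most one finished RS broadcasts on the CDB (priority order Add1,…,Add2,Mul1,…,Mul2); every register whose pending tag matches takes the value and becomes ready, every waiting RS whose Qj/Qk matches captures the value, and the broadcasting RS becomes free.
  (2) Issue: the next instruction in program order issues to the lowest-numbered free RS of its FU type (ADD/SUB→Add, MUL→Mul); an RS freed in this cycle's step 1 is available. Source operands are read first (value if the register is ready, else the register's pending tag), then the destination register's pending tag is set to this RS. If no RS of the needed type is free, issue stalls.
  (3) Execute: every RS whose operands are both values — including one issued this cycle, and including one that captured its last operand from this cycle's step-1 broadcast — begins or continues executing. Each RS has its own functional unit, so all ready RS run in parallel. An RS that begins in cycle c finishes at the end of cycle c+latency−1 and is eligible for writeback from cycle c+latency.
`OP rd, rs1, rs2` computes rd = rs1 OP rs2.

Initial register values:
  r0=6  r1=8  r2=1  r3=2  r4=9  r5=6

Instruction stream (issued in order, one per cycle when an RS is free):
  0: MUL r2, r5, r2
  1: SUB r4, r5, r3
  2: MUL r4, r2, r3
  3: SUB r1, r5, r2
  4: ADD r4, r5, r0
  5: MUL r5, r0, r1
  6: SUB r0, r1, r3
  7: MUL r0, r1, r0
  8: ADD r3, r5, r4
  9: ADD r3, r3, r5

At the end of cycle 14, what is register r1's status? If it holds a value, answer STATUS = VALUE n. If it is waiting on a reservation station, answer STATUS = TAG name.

  c1: issue MUL r2<-Mul1  regs: r0:6,r1:8,r2:Mul1,r3:2,r4:9,r5:6
  c2: issue SUB r4<-Add1  regs: r0:6,r1:8,r2:Mul1,r3:2,r4:Add1,r5:6
  c3: issue MUL r4<-Mul2  regs: r0:6,r1:8,r2:Mul1,r3:2,r4:Mul2,r5:6
  c4: CDB Add1=4; issue SUB r1<-Add1  regs: r0:6,r1:Add1,r2:Mul1,r3:2,r4:Mul2,r5:6
  c5: issue ADD r4<-Add2  regs: r0:6,r1:Add1,r2:Mul1,r3:2,r4:Add2,r5:6
  c6: CDB Mul1=6; issue MUL r5<-Mul1  regs: r0:6,r1:Add1,r2:6,r3:2,r4:Add2,r5:Mul1
  c7: CDB Add2=12; issue SUB r0<-Add2  regs: r0:Add2,r1:Add1,r2:6,r3:2,r4:12,r5:Mul1
  c8: CDB Add1=0; stall  regs: r0:Add2,r1:0,r2:6,r3:2,r4:12,r5:Mul1
  c9: stall  regs: r0:Add2,r1:0,r2:6,r3:2,r4:12,r5:Mul1
  c10: CDB Add2=-2; stall  regs: r0:-2,r1:0,r2:6,r3:2,r4:12,r5:Mul1
  c11: CDB Mul2=12; issue MUL r0<-Mul2  regs: r0:Mul2,r1:0,r2:6,r3:2,r4:12,r5:Mul1
  c12: issue ADD r3<-Add1  regs: r0:Mul2,r1:0,r2:6,r3:Add1,r4:12,r5:Mul1
  c13: CDB Mul1=0; issue ADD r3<-Add2  regs: r0:Mul2,r1:0,r2:6,r3:Add2,r4:12,r5:0
  c14: -  regs: r0:Mul2,r1:0,r2:6,r3:Add2,r4:12,r5:0

STATUS = VALUE 0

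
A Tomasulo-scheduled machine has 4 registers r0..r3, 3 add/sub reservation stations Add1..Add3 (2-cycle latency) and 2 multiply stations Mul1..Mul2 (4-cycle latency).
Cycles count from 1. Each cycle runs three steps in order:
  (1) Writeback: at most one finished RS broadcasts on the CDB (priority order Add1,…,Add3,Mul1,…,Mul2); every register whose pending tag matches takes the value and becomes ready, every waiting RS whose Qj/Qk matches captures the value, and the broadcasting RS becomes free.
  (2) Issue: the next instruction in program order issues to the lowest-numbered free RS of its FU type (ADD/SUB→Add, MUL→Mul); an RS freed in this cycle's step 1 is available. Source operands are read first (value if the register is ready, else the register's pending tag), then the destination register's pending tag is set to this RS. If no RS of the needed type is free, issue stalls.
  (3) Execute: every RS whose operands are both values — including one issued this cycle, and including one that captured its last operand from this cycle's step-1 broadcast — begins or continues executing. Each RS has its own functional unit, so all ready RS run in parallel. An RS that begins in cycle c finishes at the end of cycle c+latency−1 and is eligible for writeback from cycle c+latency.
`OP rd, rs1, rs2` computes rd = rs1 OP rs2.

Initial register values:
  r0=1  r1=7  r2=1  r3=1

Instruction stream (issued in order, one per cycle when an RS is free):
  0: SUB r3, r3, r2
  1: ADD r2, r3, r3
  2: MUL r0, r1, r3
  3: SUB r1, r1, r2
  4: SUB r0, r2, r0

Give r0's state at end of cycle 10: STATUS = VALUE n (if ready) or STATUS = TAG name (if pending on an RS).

STATUS = VALUE 0

c1: issue SUB r3<-Add1 | r0:1,r1:7,r2:1,r3:Add1
c2: issue ADD r2<-Add2 | r0:1,r1:7,r2:Add2,r3:Add1
c3: CDB Add1=0; issue MUL r0<-Mul1 | r0:Mul1,r1:7,r2:Add2,r3:0
c4: issue SUB r1<-Add1 | r0:Mul1,r1:Add1,r2:Add2,r3:0
c5: CDB Add2=0; issue SUB r0<-Add2 | r0:Add2,r1:Add1,r2:0,r3:0
c6: - | r0:Add2,r1:Add1,r2:0,r3:0
c7: CDB Add1=7 | r0:Add2,r1:7,r2:0,r3:0
c8: CDB Mul1=0 | r0:Add2,r1:7,r2:0,r3:0
c9: - | r0:Add2,r1:7,r2:0,r3:0
c10: CDB Add2=0 | r0:0,r1:7,r2:0,r3:0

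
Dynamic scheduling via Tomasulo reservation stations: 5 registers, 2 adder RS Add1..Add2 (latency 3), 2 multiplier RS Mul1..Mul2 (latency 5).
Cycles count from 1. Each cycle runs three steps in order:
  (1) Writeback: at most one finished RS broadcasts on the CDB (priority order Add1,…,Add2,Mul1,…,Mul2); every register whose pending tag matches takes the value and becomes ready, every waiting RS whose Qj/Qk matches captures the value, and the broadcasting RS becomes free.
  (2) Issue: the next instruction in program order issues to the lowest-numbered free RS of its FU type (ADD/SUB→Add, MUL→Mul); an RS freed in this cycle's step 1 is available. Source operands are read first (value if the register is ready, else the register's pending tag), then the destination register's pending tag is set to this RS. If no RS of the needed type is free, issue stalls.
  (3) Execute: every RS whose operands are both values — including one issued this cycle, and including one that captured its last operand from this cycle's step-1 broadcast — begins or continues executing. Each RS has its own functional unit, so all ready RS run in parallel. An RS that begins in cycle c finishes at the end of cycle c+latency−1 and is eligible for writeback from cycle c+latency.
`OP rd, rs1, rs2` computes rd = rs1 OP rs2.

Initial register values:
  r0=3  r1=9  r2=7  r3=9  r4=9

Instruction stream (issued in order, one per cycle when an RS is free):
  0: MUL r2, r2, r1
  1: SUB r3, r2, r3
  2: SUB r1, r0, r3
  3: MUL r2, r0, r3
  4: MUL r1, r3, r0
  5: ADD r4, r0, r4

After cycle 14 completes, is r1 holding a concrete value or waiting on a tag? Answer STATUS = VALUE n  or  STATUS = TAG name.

  c1: issue MUL r2<-Mul1  regs: r0:3,r1:9,r2:Mul1,r3:9,r4:9
  c2: issue SUB r3<-Add1  regs: r0:3,r1:9,r2:Mul1,r3:Add1,r4:9
  c3: issue SUB r1<-Add2  regs: r0:3,r1:Add2,r2:Mul1,r3:Add1,r4:9
  c4: issue MUL r2<-Mul2  regs: r0:3,r1:Add2,r2:Mul2,r3:Add1,r4:9
  c5: stall  regs: r0:3,r1:Add2,r2:Mul2,r3:Add1,r4:9
  c6: CDB Mul1=63; issue MUL r1<-Mul1  regs: r0:3,r1:Mul1,r2:Mul2,r3:Add1,r4:9
  c7: stall  regs: r0:3,r1:Mul1,r2:Mul2,r3:Add1,r4:9
  c8: stall  regs: r0:3,r1:Mul1,r2:Mul2,r3:Add1,r4:9
  c9: CDB Add1=54; issue ADD r4<-Add1  regs: r0:3,r1:Mul1,r2:Mul2,r3:54,r4:Add1
  c10: -  regs: r0:3,r1:Mul1,r2:Mul2,r3:54,r4:Add1
  c11: -  regs: r0:3,r1:Mul1,r2:Mul2,r3:54,r4:Add1
  c12: CDB Add1=12  regs: r0:3,r1:Mul1,r2:Mul2,r3:54,r4:12
  c13: CDB Add2=-51  regs: r0:3,r1:Mul1,r2:Mul2,r3:54,r4:12
  c14: CDB Mul1=162  regs: r0:3,r1:162,r2:Mul2,r3:54,r4:12

STATUS = VALUE 162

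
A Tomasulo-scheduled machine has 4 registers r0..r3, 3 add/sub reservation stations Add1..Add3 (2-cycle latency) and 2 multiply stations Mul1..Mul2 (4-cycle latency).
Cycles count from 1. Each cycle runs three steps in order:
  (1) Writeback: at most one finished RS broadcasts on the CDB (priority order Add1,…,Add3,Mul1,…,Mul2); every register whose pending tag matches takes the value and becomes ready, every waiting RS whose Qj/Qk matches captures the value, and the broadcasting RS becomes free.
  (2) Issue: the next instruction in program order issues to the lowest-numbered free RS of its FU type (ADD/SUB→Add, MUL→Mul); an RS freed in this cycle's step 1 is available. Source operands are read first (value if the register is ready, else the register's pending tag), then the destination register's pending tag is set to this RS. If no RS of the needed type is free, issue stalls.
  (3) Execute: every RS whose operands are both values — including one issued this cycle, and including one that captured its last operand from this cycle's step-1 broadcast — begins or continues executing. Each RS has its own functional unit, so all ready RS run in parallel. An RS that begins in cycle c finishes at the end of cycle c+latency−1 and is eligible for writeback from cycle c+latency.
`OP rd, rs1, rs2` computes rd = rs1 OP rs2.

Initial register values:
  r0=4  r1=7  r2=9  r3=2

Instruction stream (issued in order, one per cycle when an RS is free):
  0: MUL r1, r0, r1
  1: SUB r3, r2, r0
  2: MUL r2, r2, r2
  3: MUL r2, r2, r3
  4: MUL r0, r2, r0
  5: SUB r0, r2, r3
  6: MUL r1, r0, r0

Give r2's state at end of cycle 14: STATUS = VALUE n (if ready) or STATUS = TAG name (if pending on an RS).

c1: issue MUL r1<-Mul1 | r0:4,r1:Mul1,r2:9,r3:2
c2: issue SUB r3<-Add1 | r0:4,r1:Mul1,r2:9,r3:Add1
c3: issue MUL r2<-Mul2 | r0:4,r1:Mul1,r2:Mul2,r3:Add1
c4: CDB Add1=5; stall | r0:4,r1:Mul1,r2:Mul2,r3:5
c5: CDB Mul1=28; issue MUL r2<-Mul1 | r0:4,r1:28,r2:Mul1,r3:5
c6: stall | r0:4,r1:28,r2:Mul1,r3:5
c7: CDB Mul2=81; issue MUL r0<-Mul2 | r0:Mul2,r1:28,r2:Mul1,r3:5
c8: issue SUB r0<-Add1 | r0:Add1,r1:28,r2:Mul1,r3:5
c9: stall | r0:Add1,r1:28,r2:Mul1,r3:5
c10: stall | r0:Add1,r1:28,r2:Mul1,r3:5
c11: CDB Mul1=405; issue MUL r1<-Mul1 | r0:Add1,r1:Mul1,r2:405,r3:5
c12: - | r0:Add1,r1:Mul1,r2:405,r3:5
c13: CDB Add1=400 | r0:400,r1:Mul1,r2:405,r3:5
c14: - | r0:400,r1:Mul1,r2:405,r3:5

STATUS = VALUE 405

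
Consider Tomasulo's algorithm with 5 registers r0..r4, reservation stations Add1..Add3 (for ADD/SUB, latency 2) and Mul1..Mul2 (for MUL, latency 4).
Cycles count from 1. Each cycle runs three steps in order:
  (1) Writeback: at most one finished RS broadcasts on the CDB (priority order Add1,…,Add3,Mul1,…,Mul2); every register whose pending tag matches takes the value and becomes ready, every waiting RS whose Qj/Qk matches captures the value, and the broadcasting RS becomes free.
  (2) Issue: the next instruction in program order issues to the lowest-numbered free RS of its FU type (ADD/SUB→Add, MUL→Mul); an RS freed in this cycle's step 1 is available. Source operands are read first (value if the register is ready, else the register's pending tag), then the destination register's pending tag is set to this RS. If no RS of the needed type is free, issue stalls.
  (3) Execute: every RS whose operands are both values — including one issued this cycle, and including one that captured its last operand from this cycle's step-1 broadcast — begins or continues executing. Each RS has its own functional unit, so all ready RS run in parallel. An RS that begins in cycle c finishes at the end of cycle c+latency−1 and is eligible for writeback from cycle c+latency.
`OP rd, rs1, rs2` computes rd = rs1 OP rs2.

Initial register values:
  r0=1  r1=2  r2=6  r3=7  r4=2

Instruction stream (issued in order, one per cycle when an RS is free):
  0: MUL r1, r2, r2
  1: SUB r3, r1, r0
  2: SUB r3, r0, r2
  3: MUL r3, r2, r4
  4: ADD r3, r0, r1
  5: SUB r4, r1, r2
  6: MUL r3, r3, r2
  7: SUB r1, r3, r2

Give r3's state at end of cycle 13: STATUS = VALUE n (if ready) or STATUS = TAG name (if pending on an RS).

cycle 1: issue MUL r1<-Mul1 // r0:1,r1:Mul1,r2:6,r3:7,r4:2
cycle 2: issue SUB r3<-Add1 // r0:1,r1:Mul1,r2:6,r3:Add1,r4:2
cycle 3: issue SUB r3<-Add2 // r0:1,r1:Mul1,r2:6,r3:Add2,r4:2
cycle 4: issue MUL r3<-Mul2 // r0:1,r1:Mul1,r2:6,r3:Mul2,r4:2
cycle 5: CDB Add2=-5; issue ADD r3<-Add2 // r0:1,r1:Mul1,r2:6,r3:Add2,r4:2
cycle 6: CDB Mul1=36; issue SUB r4<-Add3 // r0:1,r1:36,r2:6,r3:Add2,r4:Add3
cycle 7: issue MUL r3<-Mul1 // r0:1,r1:36,r2:6,r3:Mul1,r4:Add3
cycle 8: CDB Add1=35; issue SUB r1<-Add1 // r0:1,r1:Add1,r2:6,r3:Mul1,r4:Add3
cycle 9: CDB Add2=37 // r0:1,r1:Add1,r2:6,r3:Mul1,r4:Add3
cycle 10: CDB Add3=30 // r0:1,r1:Add1,r2:6,r3:Mul1,r4:30
cycle 11: CDB Mul2=12 // r0:1,r1:Add1,r2:6,r3:Mul1,r4:30
cycle 12: - // r0:1,r1:Add1,r2:6,r3:Mul1,r4:30
cycle 13: CDB Mul1=222 // r0:1,r1:Add1,r2:6,r3:222,r4:30

STATUS = VALUE 222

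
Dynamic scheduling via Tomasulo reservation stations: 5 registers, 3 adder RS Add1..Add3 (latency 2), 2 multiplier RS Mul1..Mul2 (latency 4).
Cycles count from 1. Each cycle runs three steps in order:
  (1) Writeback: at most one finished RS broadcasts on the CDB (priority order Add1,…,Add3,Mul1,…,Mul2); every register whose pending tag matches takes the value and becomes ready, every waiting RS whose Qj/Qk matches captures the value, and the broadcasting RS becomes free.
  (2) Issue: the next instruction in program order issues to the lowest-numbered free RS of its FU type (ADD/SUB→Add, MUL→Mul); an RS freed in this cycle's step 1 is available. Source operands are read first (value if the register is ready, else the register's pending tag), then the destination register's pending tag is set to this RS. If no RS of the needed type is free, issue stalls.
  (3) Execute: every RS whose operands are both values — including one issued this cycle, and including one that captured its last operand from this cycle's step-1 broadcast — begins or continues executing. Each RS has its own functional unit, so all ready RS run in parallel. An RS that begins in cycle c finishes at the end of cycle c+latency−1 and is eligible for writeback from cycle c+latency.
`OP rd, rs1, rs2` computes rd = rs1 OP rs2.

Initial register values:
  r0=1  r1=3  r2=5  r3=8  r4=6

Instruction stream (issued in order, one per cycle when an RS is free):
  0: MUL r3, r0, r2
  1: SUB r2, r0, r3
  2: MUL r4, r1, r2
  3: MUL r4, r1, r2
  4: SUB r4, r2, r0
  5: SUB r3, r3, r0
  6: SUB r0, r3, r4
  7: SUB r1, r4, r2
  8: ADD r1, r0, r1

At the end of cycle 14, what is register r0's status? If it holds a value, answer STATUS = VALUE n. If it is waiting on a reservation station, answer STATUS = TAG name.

STATUS = VALUE 9

  c1: issue MUL r3<-Mul1  regs: r0:1,r1:3,r2:5,r3:Mul1,r4:6
  c2: issue SUB r2<-Add1  regs: r0:1,r1:3,r2:Add1,r3:Mul1,r4:6
  c3: issue MUL r4<-Mul2  regs: r0:1,r1:3,r2:Add1,r3:Mul1,r4:Mul2
  c4: stall  regs: r0:1,r1:3,r2:Add1,r3:Mul1,r4:Mul2
  c5: CDB Mul1=5; issue MUL r4<-Mul1  regs: r0:1,r1:3,r2:Add1,r3:5,r4:Mul1
  c6: issue SUB r4<-Add2  regs: r0:1,r1:3,r2:Add1,r3:5,r4:Add2
  c7: CDB Add1=-4; issue SUB r3<-Add1  regs: r0:1,r1:3,r2:-4,r3:Add1,r4:Add2
  c8: issue SUB r0<-Add3  regs: r0:Add3,r1:3,r2:-4,r3:Add1,r4:Add2
  c9: CDB Add1=4; issue SUB r1<-Add1  regs: r0:Add3,r1:Add1,r2:-4,r3:4,r4:Add2
  c10: CDB Add2=-5; issue ADD r1<-Add2  regs: r0:Add3,r1:Add2,r2:-4,r3:4,r4:-5
  c11: CDB Mul1=-12  regs: r0:Add3,r1:Add2,r2:-4,r3:4,r4:-5
  c12: CDB Add1=-1  regs: r0:Add3,r1:Add2,r2:-4,r3:4,r4:-5
  c13: CDB Add3=9  regs: r0:9,r1:Add2,r2:-4,r3:4,r4:-5
  c14: CDB Mul2=-12  regs: r0:9,r1:Add2,r2:-4,r3:4,r4:-5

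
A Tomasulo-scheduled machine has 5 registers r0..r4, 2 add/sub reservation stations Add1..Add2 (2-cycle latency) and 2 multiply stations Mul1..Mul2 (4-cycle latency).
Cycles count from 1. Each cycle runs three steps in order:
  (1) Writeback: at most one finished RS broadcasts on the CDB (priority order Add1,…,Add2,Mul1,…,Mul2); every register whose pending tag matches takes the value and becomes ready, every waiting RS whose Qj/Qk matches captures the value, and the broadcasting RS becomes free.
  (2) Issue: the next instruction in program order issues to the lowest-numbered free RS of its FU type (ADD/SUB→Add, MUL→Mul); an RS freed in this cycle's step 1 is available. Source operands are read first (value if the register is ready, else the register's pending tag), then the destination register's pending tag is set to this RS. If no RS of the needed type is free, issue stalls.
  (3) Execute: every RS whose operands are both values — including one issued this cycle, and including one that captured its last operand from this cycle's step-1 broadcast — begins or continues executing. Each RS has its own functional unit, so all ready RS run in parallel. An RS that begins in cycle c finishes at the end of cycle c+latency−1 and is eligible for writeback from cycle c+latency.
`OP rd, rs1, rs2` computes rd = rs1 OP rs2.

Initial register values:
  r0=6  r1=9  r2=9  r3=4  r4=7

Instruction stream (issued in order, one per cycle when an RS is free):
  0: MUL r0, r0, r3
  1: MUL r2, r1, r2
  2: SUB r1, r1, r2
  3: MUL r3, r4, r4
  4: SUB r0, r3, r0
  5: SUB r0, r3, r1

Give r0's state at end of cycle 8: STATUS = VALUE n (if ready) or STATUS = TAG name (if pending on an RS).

STATUS = TAG Add1

  c1: issue MUL r0<-Mul1  regs: r0:Mul1,r1:9,r2:9,r3:4,r4:7
  c2: issue MUL r2<-Mul2  regs: r0:Mul1,r1:9,r2:Mul2,r3:4,r4:7
  c3: issue SUB r1<-Add1  regs: r0:Mul1,r1:Add1,r2:Mul2,r3:4,r4:7
  c4: stall  regs: r0:Mul1,r1:Add1,r2:Mul2,r3:4,r4:7
  c5: CDB Mul1=24; issue MUL r3<-Mul1  regs: r0:24,r1:Add1,r2:Mul2,r3:Mul1,r4:7
  c6: CDB Mul2=81; issue SUB r0<-Add2  regs: r0:Add2,r1:Add1,r2:81,r3:Mul1,r4:7
  c7: stall  regs: r0:Add2,r1:Add1,r2:81,r3:Mul1,r4:7
  c8: CDB Add1=-72; issue SUB r0<-Add1  regs: r0:Add1,r1:-72,r2:81,r3:Mul1,r4:7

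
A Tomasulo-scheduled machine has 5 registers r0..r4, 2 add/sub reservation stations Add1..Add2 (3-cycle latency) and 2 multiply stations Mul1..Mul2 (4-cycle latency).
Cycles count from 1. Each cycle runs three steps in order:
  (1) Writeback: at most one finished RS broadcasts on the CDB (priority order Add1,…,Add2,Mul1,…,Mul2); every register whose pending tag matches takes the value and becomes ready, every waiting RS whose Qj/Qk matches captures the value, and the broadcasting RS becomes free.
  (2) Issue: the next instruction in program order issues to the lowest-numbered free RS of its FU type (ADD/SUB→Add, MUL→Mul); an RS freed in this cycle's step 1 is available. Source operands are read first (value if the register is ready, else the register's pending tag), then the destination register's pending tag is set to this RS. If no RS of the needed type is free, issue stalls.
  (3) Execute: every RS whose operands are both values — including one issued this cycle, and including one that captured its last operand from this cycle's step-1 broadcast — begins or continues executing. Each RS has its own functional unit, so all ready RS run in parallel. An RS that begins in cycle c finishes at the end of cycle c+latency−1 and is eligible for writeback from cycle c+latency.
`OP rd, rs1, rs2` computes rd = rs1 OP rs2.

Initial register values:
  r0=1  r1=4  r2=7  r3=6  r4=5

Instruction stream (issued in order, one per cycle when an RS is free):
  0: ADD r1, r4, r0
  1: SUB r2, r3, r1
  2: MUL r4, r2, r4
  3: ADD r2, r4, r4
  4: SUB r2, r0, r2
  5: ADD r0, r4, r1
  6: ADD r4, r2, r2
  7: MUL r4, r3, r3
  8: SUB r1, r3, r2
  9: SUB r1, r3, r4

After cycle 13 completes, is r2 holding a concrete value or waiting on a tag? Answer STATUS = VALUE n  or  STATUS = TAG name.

  c1: issue ADD r1<-Add1  regs: r0:1,r1:Add1,r2:7,r3:6,r4:5
  c2: issue SUB r2<-Add2  regs: r0:1,r1:Add1,r2:Add2,r3:6,r4:5
  c3: issue MUL r4<-Mul1  regs: r0:1,r1:Add1,r2:Add2,r3:6,r4:Mul1
  c4: CDB Add1=6; issue ADD r2<-Add1  regs: r0:1,r1:6,r2:Add1,r3:6,r4:Mul1
  c5: stall  regs: r0:1,r1:6,r2:Add1,r3:6,r4:Mul1
  c6: stall  regs: r0:1,r1:6,r2:Add1,r3:6,r4:Mul1
  c7: CDB Add2=0; issue SUB r2<-Add2  regs: r0:1,r1:6,r2:Add2,r3:6,r4:Mul1
  c8: stall  regs: r0:1,r1:6,r2:Add2,r3:6,r4:Mul1
  c9: stall  regs: r0:1,r1:6,r2:Add2,r3:6,r4:Mul1
  c10: stall  regs: r0:1,r1:6,r2:Add2,r3:6,r4:Mul1
  c11: CDB Mul1=0; stall  regs: r0:1,r1:6,r2:Add2,r3:6,r4:0
  c12: stall  regs: r0:1,r1:6,r2:Add2,r3:6,r4:0
  c13: stall  regs: r0:1,r1:6,r2:Add2,r3:6,r4:0

STATUS = TAG Add2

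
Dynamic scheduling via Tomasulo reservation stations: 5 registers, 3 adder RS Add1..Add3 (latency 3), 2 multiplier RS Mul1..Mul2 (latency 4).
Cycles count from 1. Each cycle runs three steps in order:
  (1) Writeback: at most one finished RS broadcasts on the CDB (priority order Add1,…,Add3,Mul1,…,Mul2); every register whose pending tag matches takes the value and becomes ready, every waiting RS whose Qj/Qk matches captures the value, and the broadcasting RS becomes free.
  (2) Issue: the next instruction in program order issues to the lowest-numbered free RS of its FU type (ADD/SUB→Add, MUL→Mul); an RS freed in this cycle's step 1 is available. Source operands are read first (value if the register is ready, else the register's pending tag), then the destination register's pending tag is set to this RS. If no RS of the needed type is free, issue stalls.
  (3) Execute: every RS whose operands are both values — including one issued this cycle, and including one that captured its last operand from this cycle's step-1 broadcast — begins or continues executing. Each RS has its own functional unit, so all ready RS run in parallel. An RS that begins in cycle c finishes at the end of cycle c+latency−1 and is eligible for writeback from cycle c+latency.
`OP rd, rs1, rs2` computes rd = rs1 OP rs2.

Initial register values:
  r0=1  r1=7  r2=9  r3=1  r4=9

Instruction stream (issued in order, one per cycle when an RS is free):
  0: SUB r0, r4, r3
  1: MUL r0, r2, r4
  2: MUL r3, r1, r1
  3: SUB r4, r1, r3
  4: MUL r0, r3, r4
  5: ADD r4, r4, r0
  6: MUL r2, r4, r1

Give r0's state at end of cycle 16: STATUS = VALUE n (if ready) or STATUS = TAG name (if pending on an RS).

STATUS = VALUE -2058

c1: issue SUB r0<-Add1 | r0:Add1,r1:7,r2:9,r3:1,r4:9
c2: issue MUL r0<-Mul1 | r0:Mul1,r1:7,r2:9,r3:1,r4:9
c3: issue MUL r3<-Mul2 | r0:Mul1,r1:7,r2:9,r3:Mul2,r4:9
c4: CDB Add1=8; issue SUB r4<-Add1 | r0:Mul1,r1:7,r2:9,r3:Mul2,r4:Add1
c5: stall | r0:Mul1,r1:7,r2:9,r3:Mul2,r4:Add1
c6: CDB Mul1=81; issue MUL r0<-Mul1 | r0:Mul1,r1:7,r2:9,r3:Mul2,r4:Add1
c7: CDB Mul2=49; issue ADD r4<-Add2 | r0:Mul1,r1:7,r2:9,r3:49,r4:Add2
c8: issue MUL r2<-Mul2 | r0:Mul1,r1:7,r2:Mul2,r3:49,r4:Add2
c9: - | r0:Mul1,r1:7,r2:Mul2,r3:49,r4:Add2
c10: CDB Add1=-42 | r0:Mul1,r1:7,r2:Mul2,r3:49,r4:Add2
c11: - | r0:Mul1,r1:7,r2:Mul2,r3:49,r4:Add2
c12: - | r0:Mul1,r1:7,r2:Mul2,r3:49,r4:Add2
c13: - | r0:Mul1,r1:7,r2:Mul2,r3:49,r4:Add2
c14: CDB Mul1=-2058 | r0:-2058,r1:7,r2:Mul2,r3:49,r4:Add2
c15: - | r0:-2058,r1:7,r2:Mul2,r3:49,r4:Add2
c16: - | r0:-2058,r1:7,r2:Mul2,r3:49,r4:Add2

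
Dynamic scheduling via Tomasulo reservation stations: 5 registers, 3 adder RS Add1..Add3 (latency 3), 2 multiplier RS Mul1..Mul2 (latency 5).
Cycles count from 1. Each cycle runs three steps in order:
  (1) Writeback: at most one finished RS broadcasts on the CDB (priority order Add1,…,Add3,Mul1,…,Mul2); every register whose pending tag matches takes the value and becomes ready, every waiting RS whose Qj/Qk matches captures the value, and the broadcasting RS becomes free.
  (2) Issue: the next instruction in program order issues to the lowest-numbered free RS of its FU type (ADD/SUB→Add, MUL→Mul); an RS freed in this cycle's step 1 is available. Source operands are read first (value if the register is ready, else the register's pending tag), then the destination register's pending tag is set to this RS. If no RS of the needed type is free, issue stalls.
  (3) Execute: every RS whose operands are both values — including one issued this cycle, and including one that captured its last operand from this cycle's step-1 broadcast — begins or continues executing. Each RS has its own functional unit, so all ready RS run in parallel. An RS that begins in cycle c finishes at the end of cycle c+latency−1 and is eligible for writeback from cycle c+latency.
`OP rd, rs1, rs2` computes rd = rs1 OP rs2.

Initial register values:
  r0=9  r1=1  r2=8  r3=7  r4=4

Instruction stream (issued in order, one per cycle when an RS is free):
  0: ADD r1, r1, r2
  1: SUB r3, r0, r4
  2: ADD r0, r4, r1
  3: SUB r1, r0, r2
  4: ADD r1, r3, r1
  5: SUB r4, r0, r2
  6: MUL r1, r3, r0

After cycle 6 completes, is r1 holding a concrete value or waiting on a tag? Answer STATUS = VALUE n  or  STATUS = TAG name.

STATUS = TAG Add2

c1: issue ADD r1<-Add1 | r0:9,r1:Add1,r2:8,r3:7,r4:4
c2: issue SUB r3<-Add2 | r0:9,r1:Add1,r2:8,r3:Add2,r4:4
c3: issue ADD r0<-Add3 | r0:Add3,r1:Add1,r2:8,r3:Add2,r4:4
c4: CDB Add1=9; issue SUB r1<-Add1 | r0:Add3,r1:Add1,r2:8,r3:Add2,r4:4
c5: CDB Add2=5; issue ADD r1<-Add2 | r0:Add3,r1:Add2,r2:8,r3:5,r4:4
c6: stall | r0:Add3,r1:Add2,r2:8,r3:5,r4:4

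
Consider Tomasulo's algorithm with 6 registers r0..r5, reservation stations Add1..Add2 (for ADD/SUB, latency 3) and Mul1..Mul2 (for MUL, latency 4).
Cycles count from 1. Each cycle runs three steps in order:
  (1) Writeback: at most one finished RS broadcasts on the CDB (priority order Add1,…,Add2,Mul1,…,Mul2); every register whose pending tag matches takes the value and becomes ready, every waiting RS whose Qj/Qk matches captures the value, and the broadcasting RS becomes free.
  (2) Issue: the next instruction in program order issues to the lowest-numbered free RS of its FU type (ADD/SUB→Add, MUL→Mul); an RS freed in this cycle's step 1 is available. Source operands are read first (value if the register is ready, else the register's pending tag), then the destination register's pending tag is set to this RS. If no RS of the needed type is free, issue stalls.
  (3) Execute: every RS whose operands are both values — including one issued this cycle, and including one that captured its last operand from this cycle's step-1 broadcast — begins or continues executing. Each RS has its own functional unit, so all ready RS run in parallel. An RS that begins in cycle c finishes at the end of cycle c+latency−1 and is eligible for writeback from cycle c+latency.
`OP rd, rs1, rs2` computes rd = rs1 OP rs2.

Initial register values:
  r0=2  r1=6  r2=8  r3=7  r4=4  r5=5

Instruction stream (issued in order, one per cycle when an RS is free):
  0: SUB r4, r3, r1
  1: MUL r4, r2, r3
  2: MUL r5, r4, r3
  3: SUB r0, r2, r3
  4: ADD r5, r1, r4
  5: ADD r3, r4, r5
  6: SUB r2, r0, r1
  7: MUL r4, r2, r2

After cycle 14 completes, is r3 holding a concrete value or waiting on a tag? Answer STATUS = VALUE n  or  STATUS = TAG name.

STATUS = VALUE 118

c1: issue SUB r4<-Add1 | r0:2,r1:6,r2:8,r3:7,r4:Add1,r5:5
c2: issue MUL r4<-Mul1 | r0:2,r1:6,r2:8,r3:7,r4:Mul1,r5:5
c3: issue MUL r5<-Mul2 | r0:2,r1:6,r2:8,r3:7,r4:Mul1,r5:Mul2
c4: CDB Add1=1; issue SUB r0<-Add1 | r0:Add1,r1:6,r2:8,r3:7,r4:Mul1,r5:Mul2
c5: issue ADD r5<-Add2 | r0:Add1,r1:6,r2:8,r3:7,r4:Mul1,r5:Add2
c6: CDB Mul1=56; stall | r0:Add1,r1:6,r2:8,r3:7,r4:56,r5:Add2
c7: CDB Add1=1; issue ADD r3<-Add1 | r0:1,r1:6,r2:8,r3:Add1,r4:56,r5:Add2
c8: stall | r0:1,r1:6,r2:8,r3:Add1,r4:56,r5:Add2
c9: CDB Add2=62; issue SUB r2<-Add2 | r0:1,r1:6,r2:Add2,r3:Add1,r4:56,r5:62
c10: CDB Mul2=392; issue MUL r4<-Mul1 | r0:1,r1:6,r2:Add2,r3:Add1,r4:Mul1,r5:62
c11: - | r0:1,r1:6,r2:Add2,r3:Add1,r4:Mul1,r5:62
c12: CDB Add1=118 | r0:1,r1:6,r2:Add2,r3:118,r4:Mul1,r5:62
c13: CDB Add2=-5 | r0:1,r1:6,r2:-5,r3:118,r4:Mul1,r5:62
c14: - | r0:1,r1:6,r2:-5,r3:118,r4:Mul1,r5:62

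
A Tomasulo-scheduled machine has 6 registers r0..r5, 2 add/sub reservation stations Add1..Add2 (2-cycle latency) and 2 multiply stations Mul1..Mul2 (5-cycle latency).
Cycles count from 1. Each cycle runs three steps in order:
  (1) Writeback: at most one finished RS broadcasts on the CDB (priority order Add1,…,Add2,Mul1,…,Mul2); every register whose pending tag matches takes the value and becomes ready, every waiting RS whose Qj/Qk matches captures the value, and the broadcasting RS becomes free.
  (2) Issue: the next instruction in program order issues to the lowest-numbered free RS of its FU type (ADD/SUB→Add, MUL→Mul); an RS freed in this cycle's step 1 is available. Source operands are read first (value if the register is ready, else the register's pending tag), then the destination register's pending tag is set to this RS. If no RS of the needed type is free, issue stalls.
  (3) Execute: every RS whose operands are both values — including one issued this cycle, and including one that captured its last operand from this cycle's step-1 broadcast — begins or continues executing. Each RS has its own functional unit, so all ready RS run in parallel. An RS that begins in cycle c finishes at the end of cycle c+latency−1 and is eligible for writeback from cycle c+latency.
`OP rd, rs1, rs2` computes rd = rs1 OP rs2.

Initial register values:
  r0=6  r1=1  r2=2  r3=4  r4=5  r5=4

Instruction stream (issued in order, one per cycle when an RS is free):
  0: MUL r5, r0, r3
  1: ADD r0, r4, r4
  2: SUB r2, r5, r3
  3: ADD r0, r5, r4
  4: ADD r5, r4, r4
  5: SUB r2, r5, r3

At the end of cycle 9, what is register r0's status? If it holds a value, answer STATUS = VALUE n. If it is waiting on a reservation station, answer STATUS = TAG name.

STATUS = VALUE 29

c1: issue MUL r5<-Mul1 | r0:6,r1:1,r2:2,r3:4,r4:5,r5:Mul1
c2: issue ADD r0<-Add1 | r0:Add1,r1:1,r2:2,r3:4,r4:5,r5:Mul1
c3: issue SUB r2<-Add2 | r0:Add1,r1:1,r2:Add2,r3:4,r4:5,r5:Mul1
c4: CDB Add1=10; issue ADD r0<-Add1 | r0:Add1,r1:1,r2:Add2,r3:4,r4:5,r5:Mul1
c5: stall | r0:Add1,r1:1,r2:Add2,r3:4,r4:5,r5:Mul1
c6: CDB Mul1=24; stall | r0:Add1,r1:1,r2:Add2,r3:4,r4:5,r5:24
c7: stall | r0:Add1,r1:1,r2:Add2,r3:4,r4:5,r5:24
c8: CDB Add1=29; issue ADD r5<-Add1 | r0:29,r1:1,r2:Add2,r3:4,r4:5,r5:Add1
c9: CDB Add2=20; issue SUB r2<-Add2 | r0:29,r1:1,r2:Add2,r3:4,r4:5,r5:Add1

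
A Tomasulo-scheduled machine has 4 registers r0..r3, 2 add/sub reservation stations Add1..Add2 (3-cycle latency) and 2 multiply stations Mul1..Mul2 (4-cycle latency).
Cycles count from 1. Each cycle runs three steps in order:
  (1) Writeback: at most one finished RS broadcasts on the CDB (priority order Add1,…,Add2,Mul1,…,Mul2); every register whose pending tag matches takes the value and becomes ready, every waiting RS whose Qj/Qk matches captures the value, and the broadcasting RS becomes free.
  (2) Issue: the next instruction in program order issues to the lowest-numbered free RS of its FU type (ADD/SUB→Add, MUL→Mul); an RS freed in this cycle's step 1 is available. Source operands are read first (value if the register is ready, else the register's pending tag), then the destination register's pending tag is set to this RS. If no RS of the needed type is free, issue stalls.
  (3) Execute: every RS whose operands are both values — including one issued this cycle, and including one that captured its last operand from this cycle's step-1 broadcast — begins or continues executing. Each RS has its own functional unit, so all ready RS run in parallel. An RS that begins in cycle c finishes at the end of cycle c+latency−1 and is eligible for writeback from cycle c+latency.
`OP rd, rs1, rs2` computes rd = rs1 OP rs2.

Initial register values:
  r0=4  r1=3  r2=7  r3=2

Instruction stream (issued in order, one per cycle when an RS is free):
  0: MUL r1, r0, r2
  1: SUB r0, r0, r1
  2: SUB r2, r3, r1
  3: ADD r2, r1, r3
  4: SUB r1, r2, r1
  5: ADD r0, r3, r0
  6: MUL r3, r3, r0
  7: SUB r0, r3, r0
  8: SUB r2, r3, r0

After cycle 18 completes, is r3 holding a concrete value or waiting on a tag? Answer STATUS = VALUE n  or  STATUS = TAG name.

c1: issue MUL r1<-Mul1 | r0:4,r1:Mul1,r2:7,r3:2
c2: issue SUB r0<-Add1 | r0:Add1,r1:Mul1,r2:7,r3:2
c3: issue SUB r2<-Add2 | r0:Add1,r1:Mul1,r2:Add2,r3:2
c4: stall | r0:Add1,r1:Mul1,r2:Add2,r3:2
c5: CDB Mul1=28; stall | r0:Add1,r1:28,r2:Add2,r3:2
c6: stall | r0:Add1,r1:28,r2:Add2,r3:2
c7: stall | r0:Add1,r1:28,r2:Add2,r3:2
c8: CDB Add1=-24; issue ADD r2<-Add1 | r0:-24,r1:28,r2:Add1,r3:2
c9: CDB Add2=-26; issue SUB r1<-Add2 | r0:-24,r1:Add2,r2:Add1,r3:2
c10: stall | r0:-24,r1:Add2,r2:Add1,r3:2
c11: CDB Add1=30; issue ADD r0<-Add1 | r0:Add1,r1:Add2,r2:30,r3:2
c12: issue MUL r3<-Mul1 | r0:Add1,r1:Add2,r2:30,r3:Mul1
c13: stall | r0:Add1,r1:Add2,r2:30,r3:Mul1
c14: CDB Add1=-22; issue SUB r0<-Add1 | r0:Add1,r1:Add2,r2:30,r3:Mul1
c15: CDB Add2=2; issue SUB r2<-Add2 | r0:Add1,r1:2,r2:Add2,r3:Mul1
c16: - | r0:Add1,r1:2,r2:Add2,r3:Mul1
c17: - | r0:Add1,r1:2,r2:Add2,r3:Mul1
c18: CDB Mul1=-44 | r0:Add1,r1:2,r2:Add2,r3:-44

STATUS = VALUE -44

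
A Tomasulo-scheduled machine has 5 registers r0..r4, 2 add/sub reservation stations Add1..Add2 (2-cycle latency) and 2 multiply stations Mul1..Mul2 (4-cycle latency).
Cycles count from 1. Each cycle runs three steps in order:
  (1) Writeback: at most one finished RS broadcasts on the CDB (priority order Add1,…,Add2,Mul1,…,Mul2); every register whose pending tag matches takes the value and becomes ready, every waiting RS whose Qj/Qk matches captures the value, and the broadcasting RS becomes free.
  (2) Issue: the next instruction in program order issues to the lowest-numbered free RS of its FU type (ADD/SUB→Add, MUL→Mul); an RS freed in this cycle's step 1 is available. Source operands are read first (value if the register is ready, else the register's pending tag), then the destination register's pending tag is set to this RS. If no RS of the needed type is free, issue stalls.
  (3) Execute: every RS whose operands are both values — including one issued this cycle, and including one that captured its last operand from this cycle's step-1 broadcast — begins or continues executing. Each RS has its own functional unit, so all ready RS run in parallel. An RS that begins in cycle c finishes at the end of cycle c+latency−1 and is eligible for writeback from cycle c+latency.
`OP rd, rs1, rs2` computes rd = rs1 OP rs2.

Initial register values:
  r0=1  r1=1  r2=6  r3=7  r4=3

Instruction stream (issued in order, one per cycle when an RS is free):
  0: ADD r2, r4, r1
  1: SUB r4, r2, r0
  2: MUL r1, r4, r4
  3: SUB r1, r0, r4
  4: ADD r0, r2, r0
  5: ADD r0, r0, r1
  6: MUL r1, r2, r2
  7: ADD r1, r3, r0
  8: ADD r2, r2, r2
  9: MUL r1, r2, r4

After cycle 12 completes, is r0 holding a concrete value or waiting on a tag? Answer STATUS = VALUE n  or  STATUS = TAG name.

STATUS = VALUE 3

c1: issue ADD r2<-Add1 | r0:1,r1:1,r2:Add1,r3:7,r4:3
c2: issue SUB r4<-Add2 | r0:1,r1:1,r2:Add1,r3:7,r4:Add2
c3: CDB Add1=4; issue MUL r1<-Mul1 | r0:1,r1:Mul1,r2:4,r3:7,r4:Add2
c4: issue SUB r1<-Add1 | r0:1,r1:Add1,r2:4,r3:7,r4:Add2
c5: CDB Add2=3; issue ADD r0<-Add2 | r0:Add2,r1:Add1,r2:4,r3:7,r4:3
c6: stall | r0:Add2,r1:Add1,r2:4,r3:7,r4:3
c7: CDB Add1=-2; issue ADD r0<-Add1 | r0:Add1,r1:-2,r2:4,r3:7,r4:3
c8: CDB Add2=5; issue MUL r1<-Mul2 | r0:Add1,r1:Mul2,r2:4,r3:7,r4:3
c9: CDB Mul1=9; issue ADD r1<-Add2 | r0:Add1,r1:Add2,r2:4,r3:7,r4:3
c10: CDB Add1=3; issue ADD r2<-Add1 | r0:3,r1:Add2,r2:Add1,r3:7,r4:3
c11: issue MUL r1<-Mul1 | r0:3,r1:Mul1,r2:Add1,r3:7,r4:3
c12: CDB Add1=8 | r0:3,r1:Mul1,r2:8,r3:7,r4:3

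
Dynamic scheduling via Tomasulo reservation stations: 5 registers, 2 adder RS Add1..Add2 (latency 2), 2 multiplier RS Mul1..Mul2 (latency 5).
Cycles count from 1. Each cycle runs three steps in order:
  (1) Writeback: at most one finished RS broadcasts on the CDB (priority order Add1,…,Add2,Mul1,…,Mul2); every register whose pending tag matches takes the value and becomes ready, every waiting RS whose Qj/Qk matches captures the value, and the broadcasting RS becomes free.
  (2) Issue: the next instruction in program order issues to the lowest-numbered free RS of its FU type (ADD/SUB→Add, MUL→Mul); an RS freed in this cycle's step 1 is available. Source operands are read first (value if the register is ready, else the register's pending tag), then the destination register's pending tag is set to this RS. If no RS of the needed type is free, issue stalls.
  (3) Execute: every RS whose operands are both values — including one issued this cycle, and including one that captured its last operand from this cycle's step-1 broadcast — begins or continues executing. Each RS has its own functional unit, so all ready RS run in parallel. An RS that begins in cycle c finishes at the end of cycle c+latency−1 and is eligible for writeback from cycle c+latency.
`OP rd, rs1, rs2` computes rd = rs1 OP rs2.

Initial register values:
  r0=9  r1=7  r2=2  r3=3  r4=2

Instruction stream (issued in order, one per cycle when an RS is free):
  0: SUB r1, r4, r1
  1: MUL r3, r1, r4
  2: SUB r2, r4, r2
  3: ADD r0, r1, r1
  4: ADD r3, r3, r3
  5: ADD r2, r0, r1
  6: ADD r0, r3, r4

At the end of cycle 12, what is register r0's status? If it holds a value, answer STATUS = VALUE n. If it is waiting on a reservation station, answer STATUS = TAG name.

  c1: issue SUB r1<-Add1  regs: r0:9,r1:Add1,r2:2,r3:3,r4:2
  c2: issue MUL r3<-Mul1  regs: r0:9,r1:Add1,r2:2,r3:Mul1,r4:2
  c3: CDB Add1=-5; issue SUB r2<-Add1  regs: r0:9,r1:-5,r2:Add1,r3:Mul1,r4:2
  c4: issue ADD r0<-Add2  regs: r0:Add2,r1:-5,r2:Add1,r3:Mul1,r4:2
  c5: CDB Add1=0; issue ADD r3<-Add1  regs: r0:Add2,r1:-5,r2:0,r3:Add1,r4:2
  c6: CDB Add2=-10; issue ADD r2<-Add2  regs: r0:-10,r1:-5,r2:Add2,r3:Add1,r4:2
  c7: stall  regs: r0:-10,r1:-5,r2:Add2,r3:Add1,r4:2
  c8: CDB Add2=-15; issue ADD r0<-Add2  regs: r0:Add2,r1:-5,r2:-15,r3:Add1,r4:2
  c9: CDB Mul1=-10  regs: r0:Add2,r1:-5,r2:-15,r3:Add1,r4:2
  c10: -  regs: r0:Add2,r1:-5,r2:-15,r3:Add1,r4:2
  c11: CDB Add1=-20  regs: r0:Add2,r1:-5,r2:-15,r3:-20,r4:2
  c12: -  regs: r0:Add2,r1:-5,r2:-15,r3:-20,r4:2

STATUS = TAG Add2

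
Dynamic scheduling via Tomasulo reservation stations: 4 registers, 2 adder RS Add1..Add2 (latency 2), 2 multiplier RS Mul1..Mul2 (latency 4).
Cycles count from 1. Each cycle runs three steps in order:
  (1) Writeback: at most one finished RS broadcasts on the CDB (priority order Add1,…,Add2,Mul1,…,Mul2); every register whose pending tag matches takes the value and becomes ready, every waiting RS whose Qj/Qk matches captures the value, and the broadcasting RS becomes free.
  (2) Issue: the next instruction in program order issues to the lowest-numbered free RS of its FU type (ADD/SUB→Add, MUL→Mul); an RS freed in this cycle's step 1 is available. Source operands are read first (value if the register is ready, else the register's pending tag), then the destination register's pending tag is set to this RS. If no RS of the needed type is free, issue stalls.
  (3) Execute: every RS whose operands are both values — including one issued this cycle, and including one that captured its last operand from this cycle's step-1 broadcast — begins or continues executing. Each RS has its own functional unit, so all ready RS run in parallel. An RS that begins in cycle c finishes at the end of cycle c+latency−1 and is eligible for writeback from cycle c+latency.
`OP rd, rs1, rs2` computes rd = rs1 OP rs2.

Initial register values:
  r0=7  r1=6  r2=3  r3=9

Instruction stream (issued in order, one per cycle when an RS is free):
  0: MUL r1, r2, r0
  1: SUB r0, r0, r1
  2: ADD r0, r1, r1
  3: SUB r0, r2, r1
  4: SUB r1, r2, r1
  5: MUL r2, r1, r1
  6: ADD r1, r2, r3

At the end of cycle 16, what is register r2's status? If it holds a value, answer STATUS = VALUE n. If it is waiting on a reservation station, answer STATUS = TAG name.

STATUS = VALUE 324

c1: issue MUL r1<-Mul1 | r0:7,r1:Mul1,r2:3,r3:9
c2: issue SUB r0<-Add1 | r0:Add1,r1:Mul1,r2:3,r3:9
c3: issue ADD r0<-Add2 | r0:Add2,r1:Mul1,r2:3,r3:9
c4: stall | r0:Add2,r1:Mul1,r2:3,r3:9
c5: CDB Mul1=21; stall | r0:Add2,r1:21,r2:3,r3:9
c6: stall | r0:Add2,r1:21,r2:3,r3:9
c7: CDB Add1=-14; issue SUB r0<-Add1 | r0:Add1,r1:21,r2:3,r3:9
c8: CDB Add2=42; issue SUB r1<-Add2 | r0:Add1,r1:Add2,r2:3,r3:9
c9: CDB Add1=-18; issue MUL r2<-Mul1 | r0:-18,r1:Add2,r2:Mul1,r3:9
c10: CDB Add2=-18; issue ADD r1<-Add1 | r0:-18,r1:Add1,r2:Mul1,r3:9
c11: - | r0:-18,r1:Add1,r2:Mul1,r3:9
c12: - | r0:-18,r1:Add1,r2:Mul1,r3:9
c13: - | r0:-18,r1:Add1,r2:Mul1,r3:9
c14: CDB Mul1=324 | r0:-18,r1:Add1,r2:324,r3:9
c15: - | r0:-18,r1:Add1,r2:324,r3:9
c16: CDB Add1=333 | r0:-18,r1:333,r2:324,r3:9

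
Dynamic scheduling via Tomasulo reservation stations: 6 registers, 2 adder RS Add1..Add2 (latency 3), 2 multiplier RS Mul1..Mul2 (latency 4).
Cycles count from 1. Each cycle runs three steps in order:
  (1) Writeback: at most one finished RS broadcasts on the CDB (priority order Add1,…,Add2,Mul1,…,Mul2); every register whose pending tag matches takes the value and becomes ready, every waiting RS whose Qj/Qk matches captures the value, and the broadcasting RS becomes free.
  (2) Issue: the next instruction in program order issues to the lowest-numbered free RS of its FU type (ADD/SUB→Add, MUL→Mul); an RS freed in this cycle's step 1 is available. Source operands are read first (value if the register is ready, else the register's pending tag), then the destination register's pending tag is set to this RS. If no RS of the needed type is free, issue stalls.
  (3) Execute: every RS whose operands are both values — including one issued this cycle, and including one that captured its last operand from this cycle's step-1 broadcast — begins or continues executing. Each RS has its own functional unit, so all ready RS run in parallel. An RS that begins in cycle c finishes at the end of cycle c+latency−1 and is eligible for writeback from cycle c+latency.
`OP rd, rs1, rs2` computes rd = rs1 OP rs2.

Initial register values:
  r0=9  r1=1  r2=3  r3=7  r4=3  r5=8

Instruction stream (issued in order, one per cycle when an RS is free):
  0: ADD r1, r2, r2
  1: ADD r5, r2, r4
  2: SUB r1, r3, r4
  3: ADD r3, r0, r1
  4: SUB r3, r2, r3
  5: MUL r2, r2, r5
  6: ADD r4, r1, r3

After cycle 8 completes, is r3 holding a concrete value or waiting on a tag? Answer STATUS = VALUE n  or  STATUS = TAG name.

c1: issue ADD r1<-Add1 | r0:9,r1:Add1,r2:3,r3:7,r4:3,r5:8
c2: issue ADD r5<-Add2 | r0:9,r1:Add1,r2:3,r3:7,r4:3,r5:Add2
c3: stall | r0:9,r1:Add1,r2:3,r3:7,r4:3,r5:Add2
c4: CDB Add1=6; issue SUB r1<-Add1 | r0:9,r1:Add1,r2:3,r3:7,r4:3,r5:Add2
c5: CDB Add2=6; issue ADD r3<-Add2 | r0:9,r1:Add1,r2:3,r3:Add2,r4:3,r5:6
c6: stall | r0:9,r1:Add1,r2:3,r3:Add2,r4:3,r5:6
c7: CDB Add1=4; issue SUB r3<-Add1 | r0:9,r1:4,r2:3,r3:Add1,r4:3,r5:6
c8: issue MUL r2<-Mul1 | r0:9,r1:4,r2:Mul1,r3:Add1,r4:3,r5:6

STATUS = TAG Add1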